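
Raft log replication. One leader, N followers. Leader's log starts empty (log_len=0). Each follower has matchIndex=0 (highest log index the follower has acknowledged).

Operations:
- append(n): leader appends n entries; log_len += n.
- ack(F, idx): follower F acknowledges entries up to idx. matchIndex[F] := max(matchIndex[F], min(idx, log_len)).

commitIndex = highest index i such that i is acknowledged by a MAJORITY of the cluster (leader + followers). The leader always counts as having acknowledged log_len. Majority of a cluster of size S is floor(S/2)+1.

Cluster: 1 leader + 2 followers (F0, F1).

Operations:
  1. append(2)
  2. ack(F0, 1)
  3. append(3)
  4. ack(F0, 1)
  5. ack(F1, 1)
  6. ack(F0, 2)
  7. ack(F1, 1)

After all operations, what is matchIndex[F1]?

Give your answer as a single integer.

Answer: 1

Derivation:
Op 1: append 2 -> log_len=2
Op 2: F0 acks idx 1 -> match: F0=1 F1=0; commitIndex=1
Op 3: append 3 -> log_len=5
Op 4: F0 acks idx 1 -> match: F0=1 F1=0; commitIndex=1
Op 5: F1 acks idx 1 -> match: F0=1 F1=1; commitIndex=1
Op 6: F0 acks idx 2 -> match: F0=2 F1=1; commitIndex=2
Op 7: F1 acks idx 1 -> match: F0=2 F1=1; commitIndex=2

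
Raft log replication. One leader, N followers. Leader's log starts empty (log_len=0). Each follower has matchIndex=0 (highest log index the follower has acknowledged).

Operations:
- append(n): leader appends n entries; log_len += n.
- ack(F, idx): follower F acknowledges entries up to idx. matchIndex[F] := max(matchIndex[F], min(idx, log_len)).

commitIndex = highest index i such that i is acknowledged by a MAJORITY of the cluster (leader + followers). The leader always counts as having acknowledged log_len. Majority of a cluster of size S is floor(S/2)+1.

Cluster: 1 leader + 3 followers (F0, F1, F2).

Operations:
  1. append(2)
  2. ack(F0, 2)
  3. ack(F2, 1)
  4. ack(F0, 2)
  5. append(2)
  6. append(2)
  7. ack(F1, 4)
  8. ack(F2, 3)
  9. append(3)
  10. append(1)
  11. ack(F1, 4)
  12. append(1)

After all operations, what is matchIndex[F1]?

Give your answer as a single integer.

Op 1: append 2 -> log_len=2
Op 2: F0 acks idx 2 -> match: F0=2 F1=0 F2=0; commitIndex=0
Op 3: F2 acks idx 1 -> match: F0=2 F1=0 F2=1; commitIndex=1
Op 4: F0 acks idx 2 -> match: F0=2 F1=0 F2=1; commitIndex=1
Op 5: append 2 -> log_len=4
Op 6: append 2 -> log_len=6
Op 7: F1 acks idx 4 -> match: F0=2 F1=4 F2=1; commitIndex=2
Op 8: F2 acks idx 3 -> match: F0=2 F1=4 F2=3; commitIndex=3
Op 9: append 3 -> log_len=9
Op 10: append 1 -> log_len=10
Op 11: F1 acks idx 4 -> match: F0=2 F1=4 F2=3; commitIndex=3
Op 12: append 1 -> log_len=11

Answer: 4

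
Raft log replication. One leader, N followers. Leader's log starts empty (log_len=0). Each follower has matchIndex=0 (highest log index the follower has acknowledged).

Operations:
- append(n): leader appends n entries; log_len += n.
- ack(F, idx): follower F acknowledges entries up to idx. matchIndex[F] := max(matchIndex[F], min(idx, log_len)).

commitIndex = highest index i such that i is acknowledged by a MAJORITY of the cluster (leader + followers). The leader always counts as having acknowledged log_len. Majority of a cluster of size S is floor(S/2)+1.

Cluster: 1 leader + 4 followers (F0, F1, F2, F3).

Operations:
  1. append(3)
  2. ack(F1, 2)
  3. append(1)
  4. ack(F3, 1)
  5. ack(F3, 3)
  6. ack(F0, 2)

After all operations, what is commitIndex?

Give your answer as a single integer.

Op 1: append 3 -> log_len=3
Op 2: F1 acks idx 2 -> match: F0=0 F1=2 F2=0 F3=0; commitIndex=0
Op 3: append 1 -> log_len=4
Op 4: F3 acks idx 1 -> match: F0=0 F1=2 F2=0 F3=1; commitIndex=1
Op 5: F3 acks idx 3 -> match: F0=0 F1=2 F2=0 F3=3; commitIndex=2
Op 6: F0 acks idx 2 -> match: F0=2 F1=2 F2=0 F3=3; commitIndex=2

Answer: 2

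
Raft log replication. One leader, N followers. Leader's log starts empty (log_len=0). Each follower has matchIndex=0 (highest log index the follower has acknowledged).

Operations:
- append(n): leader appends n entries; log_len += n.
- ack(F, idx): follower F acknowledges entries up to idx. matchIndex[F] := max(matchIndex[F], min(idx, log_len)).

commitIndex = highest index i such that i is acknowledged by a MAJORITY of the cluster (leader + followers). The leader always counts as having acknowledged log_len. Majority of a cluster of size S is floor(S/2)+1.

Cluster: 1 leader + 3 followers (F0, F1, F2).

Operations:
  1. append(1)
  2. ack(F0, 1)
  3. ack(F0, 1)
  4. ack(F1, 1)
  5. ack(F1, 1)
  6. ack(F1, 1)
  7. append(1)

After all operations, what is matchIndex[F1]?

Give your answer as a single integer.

Op 1: append 1 -> log_len=1
Op 2: F0 acks idx 1 -> match: F0=1 F1=0 F2=0; commitIndex=0
Op 3: F0 acks idx 1 -> match: F0=1 F1=0 F2=0; commitIndex=0
Op 4: F1 acks idx 1 -> match: F0=1 F1=1 F2=0; commitIndex=1
Op 5: F1 acks idx 1 -> match: F0=1 F1=1 F2=0; commitIndex=1
Op 6: F1 acks idx 1 -> match: F0=1 F1=1 F2=0; commitIndex=1
Op 7: append 1 -> log_len=2

Answer: 1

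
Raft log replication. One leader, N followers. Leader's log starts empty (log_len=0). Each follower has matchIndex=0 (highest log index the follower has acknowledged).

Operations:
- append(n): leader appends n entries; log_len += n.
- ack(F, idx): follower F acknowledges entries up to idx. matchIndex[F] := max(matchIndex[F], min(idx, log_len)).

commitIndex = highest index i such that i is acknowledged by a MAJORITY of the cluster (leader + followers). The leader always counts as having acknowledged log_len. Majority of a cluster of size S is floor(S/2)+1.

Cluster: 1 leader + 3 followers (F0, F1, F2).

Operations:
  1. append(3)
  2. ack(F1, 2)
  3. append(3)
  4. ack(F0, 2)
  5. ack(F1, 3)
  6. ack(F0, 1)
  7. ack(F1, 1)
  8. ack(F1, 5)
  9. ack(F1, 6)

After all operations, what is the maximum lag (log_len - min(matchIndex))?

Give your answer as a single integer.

Answer: 6

Derivation:
Op 1: append 3 -> log_len=3
Op 2: F1 acks idx 2 -> match: F0=0 F1=2 F2=0; commitIndex=0
Op 3: append 3 -> log_len=6
Op 4: F0 acks idx 2 -> match: F0=2 F1=2 F2=0; commitIndex=2
Op 5: F1 acks idx 3 -> match: F0=2 F1=3 F2=0; commitIndex=2
Op 6: F0 acks idx 1 -> match: F0=2 F1=3 F2=0; commitIndex=2
Op 7: F1 acks idx 1 -> match: F0=2 F1=3 F2=0; commitIndex=2
Op 8: F1 acks idx 5 -> match: F0=2 F1=5 F2=0; commitIndex=2
Op 9: F1 acks idx 6 -> match: F0=2 F1=6 F2=0; commitIndex=2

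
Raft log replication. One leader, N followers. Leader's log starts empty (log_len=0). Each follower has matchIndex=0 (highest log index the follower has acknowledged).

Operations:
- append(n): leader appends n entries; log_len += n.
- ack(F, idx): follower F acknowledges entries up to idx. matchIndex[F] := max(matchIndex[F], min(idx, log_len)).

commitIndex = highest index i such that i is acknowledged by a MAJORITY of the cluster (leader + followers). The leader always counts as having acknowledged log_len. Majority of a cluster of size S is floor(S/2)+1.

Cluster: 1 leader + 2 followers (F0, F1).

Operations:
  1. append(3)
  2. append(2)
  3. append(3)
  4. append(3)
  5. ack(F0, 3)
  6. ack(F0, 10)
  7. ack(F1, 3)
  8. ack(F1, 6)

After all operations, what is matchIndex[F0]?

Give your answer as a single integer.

Answer: 10

Derivation:
Op 1: append 3 -> log_len=3
Op 2: append 2 -> log_len=5
Op 3: append 3 -> log_len=8
Op 4: append 3 -> log_len=11
Op 5: F0 acks idx 3 -> match: F0=3 F1=0; commitIndex=3
Op 6: F0 acks idx 10 -> match: F0=10 F1=0; commitIndex=10
Op 7: F1 acks idx 3 -> match: F0=10 F1=3; commitIndex=10
Op 8: F1 acks idx 6 -> match: F0=10 F1=6; commitIndex=10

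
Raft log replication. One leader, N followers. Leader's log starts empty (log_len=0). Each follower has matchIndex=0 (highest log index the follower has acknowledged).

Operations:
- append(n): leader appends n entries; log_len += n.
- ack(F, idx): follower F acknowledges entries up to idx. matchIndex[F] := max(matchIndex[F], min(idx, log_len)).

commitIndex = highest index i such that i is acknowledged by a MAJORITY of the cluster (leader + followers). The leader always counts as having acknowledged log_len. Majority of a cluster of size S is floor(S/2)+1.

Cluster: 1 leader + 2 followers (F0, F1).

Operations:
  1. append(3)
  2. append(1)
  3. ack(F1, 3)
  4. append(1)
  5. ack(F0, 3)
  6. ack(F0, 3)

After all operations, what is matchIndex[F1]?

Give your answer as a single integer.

Answer: 3

Derivation:
Op 1: append 3 -> log_len=3
Op 2: append 1 -> log_len=4
Op 3: F1 acks idx 3 -> match: F0=0 F1=3; commitIndex=3
Op 4: append 1 -> log_len=5
Op 5: F0 acks idx 3 -> match: F0=3 F1=3; commitIndex=3
Op 6: F0 acks idx 3 -> match: F0=3 F1=3; commitIndex=3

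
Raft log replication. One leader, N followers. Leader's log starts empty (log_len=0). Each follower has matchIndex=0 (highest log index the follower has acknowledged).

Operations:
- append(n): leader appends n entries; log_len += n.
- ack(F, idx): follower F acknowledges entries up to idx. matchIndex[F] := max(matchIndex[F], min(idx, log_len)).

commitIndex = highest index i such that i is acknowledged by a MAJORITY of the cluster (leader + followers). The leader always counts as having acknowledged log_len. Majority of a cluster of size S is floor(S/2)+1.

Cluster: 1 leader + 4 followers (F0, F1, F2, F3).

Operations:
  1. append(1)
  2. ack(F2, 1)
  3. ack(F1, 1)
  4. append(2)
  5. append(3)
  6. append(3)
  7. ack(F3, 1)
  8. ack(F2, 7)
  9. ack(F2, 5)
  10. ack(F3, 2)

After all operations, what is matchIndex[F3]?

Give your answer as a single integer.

Answer: 2

Derivation:
Op 1: append 1 -> log_len=1
Op 2: F2 acks idx 1 -> match: F0=0 F1=0 F2=1 F3=0; commitIndex=0
Op 3: F1 acks idx 1 -> match: F0=0 F1=1 F2=1 F3=0; commitIndex=1
Op 4: append 2 -> log_len=3
Op 5: append 3 -> log_len=6
Op 6: append 3 -> log_len=9
Op 7: F3 acks idx 1 -> match: F0=0 F1=1 F2=1 F3=1; commitIndex=1
Op 8: F2 acks idx 7 -> match: F0=0 F1=1 F2=7 F3=1; commitIndex=1
Op 9: F2 acks idx 5 -> match: F0=0 F1=1 F2=7 F3=1; commitIndex=1
Op 10: F3 acks idx 2 -> match: F0=0 F1=1 F2=7 F3=2; commitIndex=2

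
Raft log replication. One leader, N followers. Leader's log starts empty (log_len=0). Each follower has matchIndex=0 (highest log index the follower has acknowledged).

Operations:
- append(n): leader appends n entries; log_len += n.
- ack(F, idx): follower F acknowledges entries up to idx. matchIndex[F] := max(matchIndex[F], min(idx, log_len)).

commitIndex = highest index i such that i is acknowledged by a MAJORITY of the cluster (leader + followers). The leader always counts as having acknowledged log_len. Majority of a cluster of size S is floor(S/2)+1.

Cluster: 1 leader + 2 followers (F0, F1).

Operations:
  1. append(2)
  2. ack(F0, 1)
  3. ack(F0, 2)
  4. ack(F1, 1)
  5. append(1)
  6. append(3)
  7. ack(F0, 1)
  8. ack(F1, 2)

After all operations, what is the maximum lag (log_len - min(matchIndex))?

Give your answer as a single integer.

Op 1: append 2 -> log_len=2
Op 2: F0 acks idx 1 -> match: F0=1 F1=0; commitIndex=1
Op 3: F0 acks idx 2 -> match: F0=2 F1=0; commitIndex=2
Op 4: F1 acks idx 1 -> match: F0=2 F1=1; commitIndex=2
Op 5: append 1 -> log_len=3
Op 6: append 3 -> log_len=6
Op 7: F0 acks idx 1 -> match: F0=2 F1=1; commitIndex=2
Op 8: F1 acks idx 2 -> match: F0=2 F1=2; commitIndex=2

Answer: 4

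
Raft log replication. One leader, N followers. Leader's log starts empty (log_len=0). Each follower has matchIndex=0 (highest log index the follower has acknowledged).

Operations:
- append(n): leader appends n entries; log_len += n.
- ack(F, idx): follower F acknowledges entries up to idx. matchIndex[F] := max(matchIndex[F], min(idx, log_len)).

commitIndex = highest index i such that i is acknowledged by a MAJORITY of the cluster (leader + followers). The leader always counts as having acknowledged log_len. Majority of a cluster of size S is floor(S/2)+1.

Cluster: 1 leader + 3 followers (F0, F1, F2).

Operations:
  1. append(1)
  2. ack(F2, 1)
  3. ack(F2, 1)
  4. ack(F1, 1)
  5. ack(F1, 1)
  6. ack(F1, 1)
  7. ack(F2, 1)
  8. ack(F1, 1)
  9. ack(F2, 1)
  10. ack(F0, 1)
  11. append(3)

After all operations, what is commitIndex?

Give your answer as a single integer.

Op 1: append 1 -> log_len=1
Op 2: F2 acks idx 1 -> match: F0=0 F1=0 F2=1; commitIndex=0
Op 3: F2 acks idx 1 -> match: F0=0 F1=0 F2=1; commitIndex=0
Op 4: F1 acks idx 1 -> match: F0=0 F1=1 F2=1; commitIndex=1
Op 5: F1 acks idx 1 -> match: F0=0 F1=1 F2=1; commitIndex=1
Op 6: F1 acks idx 1 -> match: F0=0 F1=1 F2=1; commitIndex=1
Op 7: F2 acks idx 1 -> match: F0=0 F1=1 F2=1; commitIndex=1
Op 8: F1 acks idx 1 -> match: F0=0 F1=1 F2=1; commitIndex=1
Op 9: F2 acks idx 1 -> match: F0=0 F1=1 F2=1; commitIndex=1
Op 10: F0 acks idx 1 -> match: F0=1 F1=1 F2=1; commitIndex=1
Op 11: append 3 -> log_len=4

Answer: 1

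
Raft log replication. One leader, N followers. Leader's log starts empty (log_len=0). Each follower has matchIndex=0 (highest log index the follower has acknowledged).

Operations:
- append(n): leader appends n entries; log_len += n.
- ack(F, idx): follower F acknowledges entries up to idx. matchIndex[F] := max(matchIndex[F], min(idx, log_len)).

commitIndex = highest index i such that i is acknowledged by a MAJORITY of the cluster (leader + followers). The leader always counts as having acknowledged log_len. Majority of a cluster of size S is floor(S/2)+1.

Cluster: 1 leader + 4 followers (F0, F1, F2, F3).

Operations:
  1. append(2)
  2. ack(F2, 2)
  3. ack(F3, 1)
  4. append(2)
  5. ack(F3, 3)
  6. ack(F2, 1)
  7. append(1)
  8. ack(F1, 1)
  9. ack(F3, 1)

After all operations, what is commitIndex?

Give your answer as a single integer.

Answer: 2

Derivation:
Op 1: append 2 -> log_len=2
Op 2: F2 acks idx 2 -> match: F0=0 F1=0 F2=2 F3=0; commitIndex=0
Op 3: F3 acks idx 1 -> match: F0=0 F1=0 F2=2 F3=1; commitIndex=1
Op 4: append 2 -> log_len=4
Op 5: F3 acks idx 3 -> match: F0=0 F1=0 F2=2 F3=3; commitIndex=2
Op 6: F2 acks idx 1 -> match: F0=0 F1=0 F2=2 F3=3; commitIndex=2
Op 7: append 1 -> log_len=5
Op 8: F1 acks idx 1 -> match: F0=0 F1=1 F2=2 F3=3; commitIndex=2
Op 9: F3 acks idx 1 -> match: F0=0 F1=1 F2=2 F3=3; commitIndex=2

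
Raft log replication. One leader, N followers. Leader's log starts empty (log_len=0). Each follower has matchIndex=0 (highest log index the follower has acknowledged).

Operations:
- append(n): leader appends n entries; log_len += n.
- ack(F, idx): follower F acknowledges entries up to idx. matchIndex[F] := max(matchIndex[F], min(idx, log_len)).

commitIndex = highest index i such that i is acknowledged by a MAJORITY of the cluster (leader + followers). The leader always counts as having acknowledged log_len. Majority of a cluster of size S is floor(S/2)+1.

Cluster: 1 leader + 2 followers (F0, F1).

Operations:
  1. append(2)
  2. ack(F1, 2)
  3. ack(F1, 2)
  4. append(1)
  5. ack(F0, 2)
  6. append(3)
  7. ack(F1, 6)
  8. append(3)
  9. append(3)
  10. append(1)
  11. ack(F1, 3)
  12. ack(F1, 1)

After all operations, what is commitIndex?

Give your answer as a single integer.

Op 1: append 2 -> log_len=2
Op 2: F1 acks idx 2 -> match: F0=0 F1=2; commitIndex=2
Op 3: F1 acks idx 2 -> match: F0=0 F1=2; commitIndex=2
Op 4: append 1 -> log_len=3
Op 5: F0 acks idx 2 -> match: F0=2 F1=2; commitIndex=2
Op 6: append 3 -> log_len=6
Op 7: F1 acks idx 6 -> match: F0=2 F1=6; commitIndex=6
Op 8: append 3 -> log_len=9
Op 9: append 3 -> log_len=12
Op 10: append 1 -> log_len=13
Op 11: F1 acks idx 3 -> match: F0=2 F1=6; commitIndex=6
Op 12: F1 acks idx 1 -> match: F0=2 F1=6; commitIndex=6

Answer: 6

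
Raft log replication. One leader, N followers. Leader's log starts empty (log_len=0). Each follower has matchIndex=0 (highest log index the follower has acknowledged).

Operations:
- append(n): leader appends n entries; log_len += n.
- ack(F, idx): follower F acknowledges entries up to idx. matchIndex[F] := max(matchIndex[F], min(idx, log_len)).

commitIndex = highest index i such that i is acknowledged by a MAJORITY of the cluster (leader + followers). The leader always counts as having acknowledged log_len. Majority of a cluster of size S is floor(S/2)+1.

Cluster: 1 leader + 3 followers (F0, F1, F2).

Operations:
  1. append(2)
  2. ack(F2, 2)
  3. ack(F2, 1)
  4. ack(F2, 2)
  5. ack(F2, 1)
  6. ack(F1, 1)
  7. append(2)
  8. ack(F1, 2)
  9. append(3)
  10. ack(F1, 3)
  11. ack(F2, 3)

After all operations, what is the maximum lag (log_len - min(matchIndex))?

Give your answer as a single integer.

Answer: 7

Derivation:
Op 1: append 2 -> log_len=2
Op 2: F2 acks idx 2 -> match: F0=0 F1=0 F2=2; commitIndex=0
Op 3: F2 acks idx 1 -> match: F0=0 F1=0 F2=2; commitIndex=0
Op 4: F2 acks idx 2 -> match: F0=0 F1=0 F2=2; commitIndex=0
Op 5: F2 acks idx 1 -> match: F0=0 F1=0 F2=2; commitIndex=0
Op 6: F1 acks idx 1 -> match: F0=0 F1=1 F2=2; commitIndex=1
Op 7: append 2 -> log_len=4
Op 8: F1 acks idx 2 -> match: F0=0 F1=2 F2=2; commitIndex=2
Op 9: append 3 -> log_len=7
Op 10: F1 acks idx 3 -> match: F0=0 F1=3 F2=2; commitIndex=2
Op 11: F2 acks idx 3 -> match: F0=0 F1=3 F2=3; commitIndex=3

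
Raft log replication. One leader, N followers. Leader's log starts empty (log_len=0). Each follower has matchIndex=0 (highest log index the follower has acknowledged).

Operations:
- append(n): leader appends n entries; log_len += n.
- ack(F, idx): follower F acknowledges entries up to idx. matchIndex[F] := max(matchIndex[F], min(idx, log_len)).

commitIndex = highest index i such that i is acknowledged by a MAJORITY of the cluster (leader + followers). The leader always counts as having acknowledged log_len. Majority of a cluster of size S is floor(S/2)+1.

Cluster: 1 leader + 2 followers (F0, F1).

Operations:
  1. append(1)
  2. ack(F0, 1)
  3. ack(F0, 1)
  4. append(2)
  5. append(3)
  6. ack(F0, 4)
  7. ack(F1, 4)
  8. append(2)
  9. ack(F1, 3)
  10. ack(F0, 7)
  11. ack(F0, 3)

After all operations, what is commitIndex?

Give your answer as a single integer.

Answer: 7

Derivation:
Op 1: append 1 -> log_len=1
Op 2: F0 acks idx 1 -> match: F0=1 F1=0; commitIndex=1
Op 3: F0 acks idx 1 -> match: F0=1 F1=0; commitIndex=1
Op 4: append 2 -> log_len=3
Op 5: append 3 -> log_len=6
Op 6: F0 acks idx 4 -> match: F0=4 F1=0; commitIndex=4
Op 7: F1 acks idx 4 -> match: F0=4 F1=4; commitIndex=4
Op 8: append 2 -> log_len=8
Op 9: F1 acks idx 3 -> match: F0=4 F1=4; commitIndex=4
Op 10: F0 acks idx 7 -> match: F0=7 F1=4; commitIndex=7
Op 11: F0 acks idx 3 -> match: F0=7 F1=4; commitIndex=7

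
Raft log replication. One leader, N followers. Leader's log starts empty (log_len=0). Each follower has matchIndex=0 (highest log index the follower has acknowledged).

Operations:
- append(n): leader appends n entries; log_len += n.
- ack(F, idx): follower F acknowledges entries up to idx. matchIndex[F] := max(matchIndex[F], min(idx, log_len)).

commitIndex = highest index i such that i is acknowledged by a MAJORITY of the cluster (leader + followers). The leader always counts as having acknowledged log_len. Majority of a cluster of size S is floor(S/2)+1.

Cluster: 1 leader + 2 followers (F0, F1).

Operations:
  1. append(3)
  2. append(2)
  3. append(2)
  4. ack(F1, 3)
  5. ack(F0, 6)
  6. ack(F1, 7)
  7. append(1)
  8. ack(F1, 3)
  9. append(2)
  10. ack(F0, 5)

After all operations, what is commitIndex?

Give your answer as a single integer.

Answer: 7

Derivation:
Op 1: append 3 -> log_len=3
Op 2: append 2 -> log_len=5
Op 3: append 2 -> log_len=7
Op 4: F1 acks idx 3 -> match: F0=0 F1=3; commitIndex=3
Op 5: F0 acks idx 6 -> match: F0=6 F1=3; commitIndex=6
Op 6: F1 acks idx 7 -> match: F0=6 F1=7; commitIndex=7
Op 7: append 1 -> log_len=8
Op 8: F1 acks idx 3 -> match: F0=6 F1=7; commitIndex=7
Op 9: append 2 -> log_len=10
Op 10: F0 acks idx 5 -> match: F0=6 F1=7; commitIndex=7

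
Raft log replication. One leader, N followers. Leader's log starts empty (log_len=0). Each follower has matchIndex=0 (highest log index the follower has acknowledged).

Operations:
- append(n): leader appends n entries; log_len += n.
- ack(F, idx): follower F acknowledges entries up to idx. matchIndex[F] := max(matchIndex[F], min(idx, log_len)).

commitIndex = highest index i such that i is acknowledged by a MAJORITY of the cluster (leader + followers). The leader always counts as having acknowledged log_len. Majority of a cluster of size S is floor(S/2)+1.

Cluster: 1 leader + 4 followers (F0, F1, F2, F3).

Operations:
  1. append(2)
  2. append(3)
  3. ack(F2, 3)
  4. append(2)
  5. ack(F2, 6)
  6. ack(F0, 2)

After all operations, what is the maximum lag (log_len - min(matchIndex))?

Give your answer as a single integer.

Answer: 7

Derivation:
Op 1: append 2 -> log_len=2
Op 2: append 3 -> log_len=5
Op 3: F2 acks idx 3 -> match: F0=0 F1=0 F2=3 F3=0; commitIndex=0
Op 4: append 2 -> log_len=7
Op 5: F2 acks idx 6 -> match: F0=0 F1=0 F2=6 F3=0; commitIndex=0
Op 6: F0 acks idx 2 -> match: F0=2 F1=0 F2=6 F3=0; commitIndex=2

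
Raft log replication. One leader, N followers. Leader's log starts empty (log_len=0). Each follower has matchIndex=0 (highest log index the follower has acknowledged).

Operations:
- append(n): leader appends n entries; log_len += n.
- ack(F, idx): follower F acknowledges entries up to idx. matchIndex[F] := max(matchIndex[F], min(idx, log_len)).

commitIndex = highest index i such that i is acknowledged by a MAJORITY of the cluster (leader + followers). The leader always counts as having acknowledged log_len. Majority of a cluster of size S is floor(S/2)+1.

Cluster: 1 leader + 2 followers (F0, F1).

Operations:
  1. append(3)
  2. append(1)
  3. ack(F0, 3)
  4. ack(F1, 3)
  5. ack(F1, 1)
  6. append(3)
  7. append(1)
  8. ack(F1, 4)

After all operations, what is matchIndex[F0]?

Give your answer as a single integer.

Op 1: append 3 -> log_len=3
Op 2: append 1 -> log_len=4
Op 3: F0 acks idx 3 -> match: F0=3 F1=0; commitIndex=3
Op 4: F1 acks idx 3 -> match: F0=3 F1=3; commitIndex=3
Op 5: F1 acks idx 1 -> match: F0=3 F1=3; commitIndex=3
Op 6: append 3 -> log_len=7
Op 7: append 1 -> log_len=8
Op 8: F1 acks idx 4 -> match: F0=3 F1=4; commitIndex=4

Answer: 3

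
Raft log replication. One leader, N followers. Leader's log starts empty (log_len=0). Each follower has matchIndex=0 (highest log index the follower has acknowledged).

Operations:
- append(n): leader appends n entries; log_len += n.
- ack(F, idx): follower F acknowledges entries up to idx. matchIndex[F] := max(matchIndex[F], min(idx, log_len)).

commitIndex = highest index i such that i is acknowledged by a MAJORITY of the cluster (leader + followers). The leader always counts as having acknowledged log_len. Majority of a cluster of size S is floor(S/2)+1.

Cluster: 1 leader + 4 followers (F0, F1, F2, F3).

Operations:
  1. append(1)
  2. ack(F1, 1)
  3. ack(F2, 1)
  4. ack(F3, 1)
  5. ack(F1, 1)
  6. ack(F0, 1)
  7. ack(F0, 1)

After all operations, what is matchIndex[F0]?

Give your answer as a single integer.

Answer: 1

Derivation:
Op 1: append 1 -> log_len=1
Op 2: F1 acks idx 1 -> match: F0=0 F1=1 F2=0 F3=0; commitIndex=0
Op 3: F2 acks idx 1 -> match: F0=0 F1=1 F2=1 F3=0; commitIndex=1
Op 4: F3 acks idx 1 -> match: F0=0 F1=1 F2=1 F3=1; commitIndex=1
Op 5: F1 acks idx 1 -> match: F0=0 F1=1 F2=1 F3=1; commitIndex=1
Op 6: F0 acks idx 1 -> match: F0=1 F1=1 F2=1 F3=1; commitIndex=1
Op 7: F0 acks idx 1 -> match: F0=1 F1=1 F2=1 F3=1; commitIndex=1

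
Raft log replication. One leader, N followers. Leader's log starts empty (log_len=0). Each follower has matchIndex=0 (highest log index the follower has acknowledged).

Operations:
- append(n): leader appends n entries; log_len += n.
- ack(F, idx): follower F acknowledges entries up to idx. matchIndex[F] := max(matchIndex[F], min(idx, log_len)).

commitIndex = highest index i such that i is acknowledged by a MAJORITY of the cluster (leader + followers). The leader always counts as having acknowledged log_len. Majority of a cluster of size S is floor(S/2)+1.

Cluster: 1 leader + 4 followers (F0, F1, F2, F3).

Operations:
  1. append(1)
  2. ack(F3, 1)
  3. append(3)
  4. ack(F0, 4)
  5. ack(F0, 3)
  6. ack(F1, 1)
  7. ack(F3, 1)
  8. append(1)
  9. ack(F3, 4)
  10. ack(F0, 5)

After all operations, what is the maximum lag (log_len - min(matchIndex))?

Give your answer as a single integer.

Op 1: append 1 -> log_len=1
Op 2: F3 acks idx 1 -> match: F0=0 F1=0 F2=0 F3=1; commitIndex=0
Op 3: append 3 -> log_len=4
Op 4: F0 acks idx 4 -> match: F0=4 F1=0 F2=0 F3=1; commitIndex=1
Op 5: F0 acks idx 3 -> match: F0=4 F1=0 F2=0 F3=1; commitIndex=1
Op 6: F1 acks idx 1 -> match: F0=4 F1=1 F2=0 F3=1; commitIndex=1
Op 7: F3 acks idx 1 -> match: F0=4 F1=1 F2=0 F3=1; commitIndex=1
Op 8: append 1 -> log_len=5
Op 9: F3 acks idx 4 -> match: F0=4 F1=1 F2=0 F3=4; commitIndex=4
Op 10: F0 acks idx 5 -> match: F0=5 F1=1 F2=0 F3=4; commitIndex=4

Answer: 5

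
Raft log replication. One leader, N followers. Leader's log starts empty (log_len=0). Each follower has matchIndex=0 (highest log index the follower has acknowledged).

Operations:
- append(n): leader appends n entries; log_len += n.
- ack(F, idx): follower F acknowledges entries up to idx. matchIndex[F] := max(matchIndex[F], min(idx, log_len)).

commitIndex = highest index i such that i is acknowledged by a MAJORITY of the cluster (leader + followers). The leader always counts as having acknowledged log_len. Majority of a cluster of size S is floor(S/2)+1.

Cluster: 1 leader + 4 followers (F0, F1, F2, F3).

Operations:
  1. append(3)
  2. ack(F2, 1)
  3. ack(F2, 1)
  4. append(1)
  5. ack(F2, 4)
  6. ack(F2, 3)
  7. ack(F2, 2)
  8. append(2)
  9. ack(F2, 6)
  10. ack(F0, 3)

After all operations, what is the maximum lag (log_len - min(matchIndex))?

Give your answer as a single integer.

Answer: 6

Derivation:
Op 1: append 3 -> log_len=3
Op 2: F2 acks idx 1 -> match: F0=0 F1=0 F2=1 F3=0; commitIndex=0
Op 3: F2 acks idx 1 -> match: F0=0 F1=0 F2=1 F3=0; commitIndex=0
Op 4: append 1 -> log_len=4
Op 5: F2 acks idx 4 -> match: F0=0 F1=0 F2=4 F3=0; commitIndex=0
Op 6: F2 acks idx 3 -> match: F0=0 F1=0 F2=4 F3=0; commitIndex=0
Op 7: F2 acks idx 2 -> match: F0=0 F1=0 F2=4 F3=0; commitIndex=0
Op 8: append 2 -> log_len=6
Op 9: F2 acks idx 6 -> match: F0=0 F1=0 F2=6 F3=0; commitIndex=0
Op 10: F0 acks idx 3 -> match: F0=3 F1=0 F2=6 F3=0; commitIndex=3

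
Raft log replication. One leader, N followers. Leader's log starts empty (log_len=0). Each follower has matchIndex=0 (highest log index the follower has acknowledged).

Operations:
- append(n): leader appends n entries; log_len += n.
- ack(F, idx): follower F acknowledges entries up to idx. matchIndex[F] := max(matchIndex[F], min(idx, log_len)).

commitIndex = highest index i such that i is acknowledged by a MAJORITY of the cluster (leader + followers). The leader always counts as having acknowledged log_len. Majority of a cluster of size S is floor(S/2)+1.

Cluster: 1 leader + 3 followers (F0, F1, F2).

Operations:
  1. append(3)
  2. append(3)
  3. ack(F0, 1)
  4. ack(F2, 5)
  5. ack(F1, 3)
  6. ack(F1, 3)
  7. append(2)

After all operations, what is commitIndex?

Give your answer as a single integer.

Answer: 3

Derivation:
Op 1: append 3 -> log_len=3
Op 2: append 3 -> log_len=6
Op 3: F0 acks idx 1 -> match: F0=1 F1=0 F2=0; commitIndex=0
Op 4: F2 acks idx 5 -> match: F0=1 F1=0 F2=5; commitIndex=1
Op 5: F1 acks idx 3 -> match: F0=1 F1=3 F2=5; commitIndex=3
Op 6: F1 acks idx 3 -> match: F0=1 F1=3 F2=5; commitIndex=3
Op 7: append 2 -> log_len=8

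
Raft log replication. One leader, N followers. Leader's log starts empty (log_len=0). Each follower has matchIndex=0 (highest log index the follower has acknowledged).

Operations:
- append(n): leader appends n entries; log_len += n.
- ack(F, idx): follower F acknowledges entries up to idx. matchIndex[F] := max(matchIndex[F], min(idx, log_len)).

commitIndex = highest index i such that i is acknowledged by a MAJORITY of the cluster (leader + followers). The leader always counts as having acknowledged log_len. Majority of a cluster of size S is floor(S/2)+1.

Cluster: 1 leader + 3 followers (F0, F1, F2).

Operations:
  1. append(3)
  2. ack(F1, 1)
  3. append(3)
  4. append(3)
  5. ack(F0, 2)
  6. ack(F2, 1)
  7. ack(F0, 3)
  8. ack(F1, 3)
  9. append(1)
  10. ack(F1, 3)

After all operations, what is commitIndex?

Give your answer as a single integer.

Op 1: append 3 -> log_len=3
Op 2: F1 acks idx 1 -> match: F0=0 F1=1 F2=0; commitIndex=0
Op 3: append 3 -> log_len=6
Op 4: append 3 -> log_len=9
Op 5: F0 acks idx 2 -> match: F0=2 F1=1 F2=0; commitIndex=1
Op 6: F2 acks idx 1 -> match: F0=2 F1=1 F2=1; commitIndex=1
Op 7: F0 acks idx 3 -> match: F0=3 F1=1 F2=1; commitIndex=1
Op 8: F1 acks idx 3 -> match: F0=3 F1=3 F2=1; commitIndex=3
Op 9: append 1 -> log_len=10
Op 10: F1 acks idx 3 -> match: F0=3 F1=3 F2=1; commitIndex=3

Answer: 3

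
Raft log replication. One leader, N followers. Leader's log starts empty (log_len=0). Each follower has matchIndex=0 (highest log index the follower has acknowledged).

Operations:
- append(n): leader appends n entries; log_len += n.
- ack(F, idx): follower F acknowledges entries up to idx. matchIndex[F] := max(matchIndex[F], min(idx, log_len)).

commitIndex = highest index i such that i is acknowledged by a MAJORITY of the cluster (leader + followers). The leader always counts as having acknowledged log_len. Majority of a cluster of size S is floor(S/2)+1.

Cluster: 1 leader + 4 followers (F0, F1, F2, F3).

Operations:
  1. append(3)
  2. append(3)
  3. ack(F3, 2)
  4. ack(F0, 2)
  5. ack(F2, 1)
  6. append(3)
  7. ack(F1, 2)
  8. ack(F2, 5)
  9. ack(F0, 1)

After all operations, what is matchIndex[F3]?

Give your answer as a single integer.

Answer: 2

Derivation:
Op 1: append 3 -> log_len=3
Op 2: append 3 -> log_len=6
Op 3: F3 acks idx 2 -> match: F0=0 F1=0 F2=0 F3=2; commitIndex=0
Op 4: F0 acks idx 2 -> match: F0=2 F1=0 F2=0 F3=2; commitIndex=2
Op 5: F2 acks idx 1 -> match: F0=2 F1=0 F2=1 F3=2; commitIndex=2
Op 6: append 3 -> log_len=9
Op 7: F1 acks idx 2 -> match: F0=2 F1=2 F2=1 F3=2; commitIndex=2
Op 8: F2 acks idx 5 -> match: F0=2 F1=2 F2=5 F3=2; commitIndex=2
Op 9: F0 acks idx 1 -> match: F0=2 F1=2 F2=5 F3=2; commitIndex=2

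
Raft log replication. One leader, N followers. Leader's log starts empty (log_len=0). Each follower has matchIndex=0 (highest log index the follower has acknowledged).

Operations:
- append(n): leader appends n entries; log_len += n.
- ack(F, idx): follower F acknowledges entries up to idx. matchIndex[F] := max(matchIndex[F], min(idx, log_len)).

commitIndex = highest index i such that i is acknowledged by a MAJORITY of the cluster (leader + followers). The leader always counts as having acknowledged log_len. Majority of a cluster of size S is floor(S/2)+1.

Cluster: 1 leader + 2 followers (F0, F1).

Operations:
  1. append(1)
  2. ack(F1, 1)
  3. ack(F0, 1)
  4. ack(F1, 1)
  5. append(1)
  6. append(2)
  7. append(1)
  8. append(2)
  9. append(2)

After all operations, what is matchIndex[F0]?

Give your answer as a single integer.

Op 1: append 1 -> log_len=1
Op 2: F1 acks idx 1 -> match: F0=0 F1=1; commitIndex=1
Op 3: F0 acks idx 1 -> match: F0=1 F1=1; commitIndex=1
Op 4: F1 acks idx 1 -> match: F0=1 F1=1; commitIndex=1
Op 5: append 1 -> log_len=2
Op 6: append 2 -> log_len=4
Op 7: append 1 -> log_len=5
Op 8: append 2 -> log_len=7
Op 9: append 2 -> log_len=9

Answer: 1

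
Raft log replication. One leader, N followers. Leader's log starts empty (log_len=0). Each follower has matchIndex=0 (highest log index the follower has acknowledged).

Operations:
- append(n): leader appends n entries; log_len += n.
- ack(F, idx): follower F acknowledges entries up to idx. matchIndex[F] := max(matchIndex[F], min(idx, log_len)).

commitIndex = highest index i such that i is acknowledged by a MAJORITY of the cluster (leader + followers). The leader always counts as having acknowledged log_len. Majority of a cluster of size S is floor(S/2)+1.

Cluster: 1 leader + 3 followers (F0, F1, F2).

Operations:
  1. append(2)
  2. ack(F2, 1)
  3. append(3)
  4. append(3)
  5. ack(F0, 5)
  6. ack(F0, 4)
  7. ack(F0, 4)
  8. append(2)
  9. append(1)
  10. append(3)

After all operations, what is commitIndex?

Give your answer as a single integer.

Op 1: append 2 -> log_len=2
Op 2: F2 acks idx 1 -> match: F0=0 F1=0 F2=1; commitIndex=0
Op 3: append 3 -> log_len=5
Op 4: append 3 -> log_len=8
Op 5: F0 acks idx 5 -> match: F0=5 F1=0 F2=1; commitIndex=1
Op 6: F0 acks idx 4 -> match: F0=5 F1=0 F2=1; commitIndex=1
Op 7: F0 acks idx 4 -> match: F0=5 F1=0 F2=1; commitIndex=1
Op 8: append 2 -> log_len=10
Op 9: append 1 -> log_len=11
Op 10: append 3 -> log_len=14

Answer: 1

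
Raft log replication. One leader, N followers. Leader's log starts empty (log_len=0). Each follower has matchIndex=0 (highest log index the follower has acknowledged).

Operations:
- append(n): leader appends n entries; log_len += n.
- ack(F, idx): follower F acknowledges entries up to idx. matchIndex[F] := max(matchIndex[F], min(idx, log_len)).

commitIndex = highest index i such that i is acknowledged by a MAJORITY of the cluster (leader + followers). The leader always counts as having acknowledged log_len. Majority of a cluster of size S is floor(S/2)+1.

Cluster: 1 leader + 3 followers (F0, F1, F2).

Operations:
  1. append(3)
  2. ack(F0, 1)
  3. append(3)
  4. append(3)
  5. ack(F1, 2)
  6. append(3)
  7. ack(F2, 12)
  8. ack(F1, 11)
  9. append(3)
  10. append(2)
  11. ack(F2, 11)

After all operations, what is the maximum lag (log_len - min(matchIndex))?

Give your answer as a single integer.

Answer: 16

Derivation:
Op 1: append 3 -> log_len=3
Op 2: F0 acks idx 1 -> match: F0=1 F1=0 F2=0; commitIndex=0
Op 3: append 3 -> log_len=6
Op 4: append 3 -> log_len=9
Op 5: F1 acks idx 2 -> match: F0=1 F1=2 F2=0; commitIndex=1
Op 6: append 3 -> log_len=12
Op 7: F2 acks idx 12 -> match: F0=1 F1=2 F2=12; commitIndex=2
Op 8: F1 acks idx 11 -> match: F0=1 F1=11 F2=12; commitIndex=11
Op 9: append 3 -> log_len=15
Op 10: append 2 -> log_len=17
Op 11: F2 acks idx 11 -> match: F0=1 F1=11 F2=12; commitIndex=11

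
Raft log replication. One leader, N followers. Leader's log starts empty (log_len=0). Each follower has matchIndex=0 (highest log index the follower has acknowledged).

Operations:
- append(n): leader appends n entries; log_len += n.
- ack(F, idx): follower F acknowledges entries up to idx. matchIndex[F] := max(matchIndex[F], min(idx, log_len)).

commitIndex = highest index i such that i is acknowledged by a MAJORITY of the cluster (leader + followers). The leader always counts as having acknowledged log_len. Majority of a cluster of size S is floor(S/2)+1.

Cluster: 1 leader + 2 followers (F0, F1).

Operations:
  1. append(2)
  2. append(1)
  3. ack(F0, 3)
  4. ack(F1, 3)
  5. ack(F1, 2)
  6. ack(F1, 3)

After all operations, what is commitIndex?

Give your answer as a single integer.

Answer: 3

Derivation:
Op 1: append 2 -> log_len=2
Op 2: append 1 -> log_len=3
Op 3: F0 acks idx 3 -> match: F0=3 F1=0; commitIndex=3
Op 4: F1 acks idx 3 -> match: F0=3 F1=3; commitIndex=3
Op 5: F1 acks idx 2 -> match: F0=3 F1=3; commitIndex=3
Op 6: F1 acks idx 3 -> match: F0=3 F1=3; commitIndex=3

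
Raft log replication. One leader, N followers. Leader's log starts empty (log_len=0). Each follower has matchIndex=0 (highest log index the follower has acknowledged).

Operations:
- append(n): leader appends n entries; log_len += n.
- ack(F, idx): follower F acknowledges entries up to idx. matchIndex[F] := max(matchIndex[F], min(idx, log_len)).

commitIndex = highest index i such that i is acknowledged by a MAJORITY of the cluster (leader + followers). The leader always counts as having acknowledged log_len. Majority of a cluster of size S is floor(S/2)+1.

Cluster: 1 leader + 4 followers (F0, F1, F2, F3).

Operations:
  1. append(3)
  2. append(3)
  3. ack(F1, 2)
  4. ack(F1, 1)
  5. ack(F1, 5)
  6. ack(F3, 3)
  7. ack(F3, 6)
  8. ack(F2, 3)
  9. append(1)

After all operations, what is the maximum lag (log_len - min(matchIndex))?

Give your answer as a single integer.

Answer: 7

Derivation:
Op 1: append 3 -> log_len=3
Op 2: append 3 -> log_len=6
Op 3: F1 acks idx 2 -> match: F0=0 F1=2 F2=0 F3=0; commitIndex=0
Op 4: F1 acks idx 1 -> match: F0=0 F1=2 F2=0 F3=0; commitIndex=0
Op 5: F1 acks idx 5 -> match: F0=0 F1=5 F2=0 F3=0; commitIndex=0
Op 6: F3 acks idx 3 -> match: F0=0 F1=5 F2=0 F3=3; commitIndex=3
Op 7: F3 acks idx 6 -> match: F0=0 F1=5 F2=0 F3=6; commitIndex=5
Op 8: F2 acks idx 3 -> match: F0=0 F1=5 F2=3 F3=6; commitIndex=5
Op 9: append 1 -> log_len=7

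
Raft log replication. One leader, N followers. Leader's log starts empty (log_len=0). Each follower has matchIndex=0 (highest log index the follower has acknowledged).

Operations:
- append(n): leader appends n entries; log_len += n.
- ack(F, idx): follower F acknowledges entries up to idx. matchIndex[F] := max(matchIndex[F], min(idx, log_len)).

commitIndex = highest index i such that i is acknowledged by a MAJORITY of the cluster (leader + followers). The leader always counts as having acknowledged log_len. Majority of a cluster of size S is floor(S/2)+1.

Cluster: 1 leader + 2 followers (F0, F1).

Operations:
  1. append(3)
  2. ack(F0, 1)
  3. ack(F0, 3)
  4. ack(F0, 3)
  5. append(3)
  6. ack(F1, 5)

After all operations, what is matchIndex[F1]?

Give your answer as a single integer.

Answer: 5

Derivation:
Op 1: append 3 -> log_len=3
Op 2: F0 acks idx 1 -> match: F0=1 F1=0; commitIndex=1
Op 3: F0 acks idx 3 -> match: F0=3 F1=0; commitIndex=3
Op 4: F0 acks idx 3 -> match: F0=3 F1=0; commitIndex=3
Op 5: append 3 -> log_len=6
Op 6: F1 acks idx 5 -> match: F0=3 F1=5; commitIndex=5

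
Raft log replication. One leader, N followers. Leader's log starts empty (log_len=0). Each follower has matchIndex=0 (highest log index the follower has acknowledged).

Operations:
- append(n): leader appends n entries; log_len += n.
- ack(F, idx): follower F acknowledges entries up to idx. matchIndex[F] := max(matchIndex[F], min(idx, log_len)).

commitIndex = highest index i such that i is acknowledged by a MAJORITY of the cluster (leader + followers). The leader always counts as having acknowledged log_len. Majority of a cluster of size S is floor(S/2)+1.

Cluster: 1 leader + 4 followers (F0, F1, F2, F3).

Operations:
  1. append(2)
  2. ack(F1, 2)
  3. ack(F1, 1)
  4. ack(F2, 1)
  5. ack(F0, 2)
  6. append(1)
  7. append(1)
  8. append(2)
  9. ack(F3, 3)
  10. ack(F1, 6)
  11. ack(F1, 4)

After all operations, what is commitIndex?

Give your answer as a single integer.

Answer: 3

Derivation:
Op 1: append 2 -> log_len=2
Op 2: F1 acks idx 2 -> match: F0=0 F1=2 F2=0 F3=0; commitIndex=0
Op 3: F1 acks idx 1 -> match: F0=0 F1=2 F2=0 F3=0; commitIndex=0
Op 4: F2 acks idx 1 -> match: F0=0 F1=2 F2=1 F3=0; commitIndex=1
Op 5: F0 acks idx 2 -> match: F0=2 F1=2 F2=1 F3=0; commitIndex=2
Op 6: append 1 -> log_len=3
Op 7: append 1 -> log_len=4
Op 8: append 2 -> log_len=6
Op 9: F3 acks idx 3 -> match: F0=2 F1=2 F2=1 F3=3; commitIndex=2
Op 10: F1 acks idx 6 -> match: F0=2 F1=6 F2=1 F3=3; commitIndex=3
Op 11: F1 acks idx 4 -> match: F0=2 F1=6 F2=1 F3=3; commitIndex=3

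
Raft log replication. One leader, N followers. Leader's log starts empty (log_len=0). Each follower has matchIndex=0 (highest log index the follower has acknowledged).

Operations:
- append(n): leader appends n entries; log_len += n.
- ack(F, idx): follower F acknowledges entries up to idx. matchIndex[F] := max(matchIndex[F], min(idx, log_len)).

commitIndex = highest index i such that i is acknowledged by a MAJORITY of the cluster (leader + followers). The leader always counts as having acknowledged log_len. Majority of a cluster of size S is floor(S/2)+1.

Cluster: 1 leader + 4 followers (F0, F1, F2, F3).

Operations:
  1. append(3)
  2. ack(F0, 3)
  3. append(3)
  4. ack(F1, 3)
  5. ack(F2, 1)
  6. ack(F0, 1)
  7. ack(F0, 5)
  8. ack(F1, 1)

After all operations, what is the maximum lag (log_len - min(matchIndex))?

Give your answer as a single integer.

Op 1: append 3 -> log_len=3
Op 2: F0 acks idx 3 -> match: F0=3 F1=0 F2=0 F3=0; commitIndex=0
Op 3: append 3 -> log_len=6
Op 4: F1 acks idx 3 -> match: F0=3 F1=3 F2=0 F3=0; commitIndex=3
Op 5: F2 acks idx 1 -> match: F0=3 F1=3 F2=1 F3=0; commitIndex=3
Op 6: F0 acks idx 1 -> match: F0=3 F1=3 F2=1 F3=0; commitIndex=3
Op 7: F0 acks idx 5 -> match: F0=5 F1=3 F2=1 F3=0; commitIndex=3
Op 8: F1 acks idx 1 -> match: F0=5 F1=3 F2=1 F3=0; commitIndex=3

Answer: 6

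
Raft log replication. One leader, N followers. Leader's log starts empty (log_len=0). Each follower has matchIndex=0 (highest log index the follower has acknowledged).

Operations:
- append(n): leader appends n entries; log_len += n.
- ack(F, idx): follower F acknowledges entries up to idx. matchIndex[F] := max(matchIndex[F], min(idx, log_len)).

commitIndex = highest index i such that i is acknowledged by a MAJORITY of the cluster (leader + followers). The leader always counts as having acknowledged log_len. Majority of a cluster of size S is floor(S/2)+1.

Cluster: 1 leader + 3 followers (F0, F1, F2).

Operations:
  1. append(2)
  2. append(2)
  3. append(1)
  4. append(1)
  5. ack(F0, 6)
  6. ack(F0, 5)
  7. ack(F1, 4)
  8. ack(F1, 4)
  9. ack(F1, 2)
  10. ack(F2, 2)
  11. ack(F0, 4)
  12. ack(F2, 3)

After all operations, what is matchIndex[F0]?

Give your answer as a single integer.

Answer: 6

Derivation:
Op 1: append 2 -> log_len=2
Op 2: append 2 -> log_len=4
Op 3: append 1 -> log_len=5
Op 4: append 1 -> log_len=6
Op 5: F0 acks idx 6 -> match: F0=6 F1=0 F2=0; commitIndex=0
Op 6: F0 acks idx 5 -> match: F0=6 F1=0 F2=0; commitIndex=0
Op 7: F1 acks idx 4 -> match: F0=6 F1=4 F2=0; commitIndex=4
Op 8: F1 acks idx 4 -> match: F0=6 F1=4 F2=0; commitIndex=4
Op 9: F1 acks idx 2 -> match: F0=6 F1=4 F2=0; commitIndex=4
Op 10: F2 acks idx 2 -> match: F0=6 F1=4 F2=2; commitIndex=4
Op 11: F0 acks idx 4 -> match: F0=6 F1=4 F2=2; commitIndex=4
Op 12: F2 acks idx 3 -> match: F0=6 F1=4 F2=3; commitIndex=4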